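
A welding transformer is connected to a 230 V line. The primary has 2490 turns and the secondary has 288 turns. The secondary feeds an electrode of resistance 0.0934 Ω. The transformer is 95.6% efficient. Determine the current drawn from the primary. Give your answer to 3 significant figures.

V_s = 230 × 288/2490 = 26.602 V.
I_s = V_s/R = 26.602/0.0934 = 284.82 A.
P_out = V_s I_s = 26.602 × 284.82 = 7577.0 W.
P_in = P_out/η = 7577.0/0.956 = 7925.7 W.
I_p = P_in/V_p = 7925.7/230 = 34.5 A.

I_p ≈ 34.5 A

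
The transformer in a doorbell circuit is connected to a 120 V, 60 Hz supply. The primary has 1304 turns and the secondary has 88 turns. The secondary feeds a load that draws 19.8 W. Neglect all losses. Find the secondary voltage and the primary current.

V_s = V_p × N_s/N_p = 120 × 88/1304 = 8.0982 V.
I_s = P/V_s = 19.8/8.0982 = 2.4450 A.
I_p = I_s × N_s/N_p = 2.4450 × 88/1304 = 0.165 A.

V_s ≈ 8.10 V, I_p ≈ 0.165 A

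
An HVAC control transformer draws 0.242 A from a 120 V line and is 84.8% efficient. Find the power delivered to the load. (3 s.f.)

P_in = V_p I_p = 120 × 0.242 = 29.040 W.
P_out = η P_in = 0.848 × 29.040 = 24.6 W.

P_out ≈ 24.6 W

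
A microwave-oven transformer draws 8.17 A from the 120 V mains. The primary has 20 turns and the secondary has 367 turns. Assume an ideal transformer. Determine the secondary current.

I_s/I_p = N_p/N_s, so I_s = 8.17 × 20/367 = 0.445 A.

I_s ≈ 0.445 A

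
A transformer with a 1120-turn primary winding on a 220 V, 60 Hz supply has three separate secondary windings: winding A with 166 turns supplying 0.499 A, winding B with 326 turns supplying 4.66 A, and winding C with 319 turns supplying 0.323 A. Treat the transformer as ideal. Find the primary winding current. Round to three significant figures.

V_A = 220 × 166/1120 = 32.607 V; V_B = 220 × 326/1120 = 64.036 V; V_C = 220 × 319/1120 = 62.661 V.
P_out = V_A I_A + V_B I_B + V_C I_C = 32.607×0.499 + 64.036×4.66 + 62.661×0.323 = 16.271 + 298.41 + 20.239 = 334.92 W.
Ideal ⇒ P_in = P_out, so I_p = P_out/V_p = 334.92/220 = 1.52 A.

I_p ≈ 1.52 A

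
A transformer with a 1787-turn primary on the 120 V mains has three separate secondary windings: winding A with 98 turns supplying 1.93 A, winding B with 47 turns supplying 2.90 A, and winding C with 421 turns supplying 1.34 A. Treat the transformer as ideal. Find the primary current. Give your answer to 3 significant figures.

I_p ≈ 0.498 A

V_A = 120 × 98/1787 = 6.5809 V; V_B = 120 × 47/1787 = 3.1561 V; V_C = 120 × 421/1787 = 28.271 V.
P_out = V_A I_A + V_B I_B + V_C I_C = 6.5809×1.93 + 3.1561×2.90 + 28.271×1.34 = 12.701 + 9.1528 + 37.883 = 59.737 W.
Ideal ⇒ P_in = P_out, so I_p = P_out/V_p = 59.737/120 = 0.498 A.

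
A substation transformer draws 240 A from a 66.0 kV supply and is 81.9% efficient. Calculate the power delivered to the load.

P_in = V_in I_in = 66000 × 240 = 1.5840×10^7 W.
P_out = η P_in = 0.819 × 1.5840×10^7 = 1.30×10^7 W.

P_out ≈ 1.30×10^7 W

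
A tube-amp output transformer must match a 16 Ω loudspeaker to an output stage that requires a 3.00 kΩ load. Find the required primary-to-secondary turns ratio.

N_p/N_s ≈ 13.7

Z_p/Z_s = (N_p/N_s)², so N_p/N_s = √(3000/16) = √188 = 13.7.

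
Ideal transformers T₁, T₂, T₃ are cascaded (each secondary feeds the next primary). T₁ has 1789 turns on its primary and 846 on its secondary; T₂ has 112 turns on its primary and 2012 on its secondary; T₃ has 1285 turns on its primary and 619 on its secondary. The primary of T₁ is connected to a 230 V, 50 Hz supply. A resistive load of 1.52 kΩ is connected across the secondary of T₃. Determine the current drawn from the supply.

I_supply ≈ 2.53 A

After T₁: V = 230.00 × 846/1789 = 108.76 V.
After T₂: V = 108.76 × 2012/112 = 1953.9 V.
After T₃: V = 1953.9 × 619/1285 = 941.21 V.
I_load = 941.21/1520 = 0.61922 A, so P_out = 941.21 × 0.61922 = 582.81 W.
All ideal ⇒ P_in = P_out, so I_supply = 582.81/230 = 2.53 A.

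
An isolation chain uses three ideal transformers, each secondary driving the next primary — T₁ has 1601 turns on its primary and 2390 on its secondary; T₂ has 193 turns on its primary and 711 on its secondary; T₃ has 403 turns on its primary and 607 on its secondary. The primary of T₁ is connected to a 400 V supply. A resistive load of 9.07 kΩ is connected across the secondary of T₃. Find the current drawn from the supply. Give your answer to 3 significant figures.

I_supply ≈ 3.03 A

After T₁: V = 400.00 × 2390/1601 = 597.13 V.
After T₂: V = 597.13 × 711/193 = 2199.8 V.
After T₃: V = 2199.8 × 607/403 = 3313.3 V.
I_load = 3313.3/9070 = 0.36530 A, so P_out = 3313.3 × 0.36530 = 1210.4 W.
All ideal ⇒ P_in = P_out, so I_supply = 1210.4/400 = 3.03 A.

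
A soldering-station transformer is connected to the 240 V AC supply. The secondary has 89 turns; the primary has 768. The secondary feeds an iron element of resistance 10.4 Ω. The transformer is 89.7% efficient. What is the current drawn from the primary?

V_s = 240 × 89/768 = 27.812 V.
I_s = V_s/R = 27.812/10.4 = 2.6743 A.
P_out = V_s I_s = 27.812 × 2.6743 = 74.378 W.
P_in = P_out/η = 74.378/0.897 = 82.919 W.
I_p = P_in/V_p = 82.919/240 = 0.345 A.

I_p ≈ 0.345 A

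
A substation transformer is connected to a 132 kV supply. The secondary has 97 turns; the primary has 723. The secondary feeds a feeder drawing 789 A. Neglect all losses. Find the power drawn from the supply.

I_p = I_s × N_s/N_p = 789 × 97/723 = 105.85 A.
P = V_p I_p = 132000 × 105.85 = 1.40×10^7 W.

P ≈ 1.40×10^7 W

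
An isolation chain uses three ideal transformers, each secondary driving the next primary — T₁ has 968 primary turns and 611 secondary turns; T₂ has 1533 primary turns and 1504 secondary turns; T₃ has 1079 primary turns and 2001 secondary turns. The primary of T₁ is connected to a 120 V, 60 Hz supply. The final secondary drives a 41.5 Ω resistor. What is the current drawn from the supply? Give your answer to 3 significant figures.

Secondary of T₁: V = 120.00 × 611/968 = 75.744 V.
Secondary of T₂: V = 75.744 × 1504/1533 = 74.311 V.
Secondary of T₃: V = 74.311 × 2001/1079 = 137.81 V.
I_load = 137.81/41.5 = 3.3207 A, so P_out = 137.81 × 3.3207 = 457.62 W.
All ideal ⇒ P_in = P_out, so I_supply = 457.62/120 = 3.81 A.

I_supply ≈ 3.81 A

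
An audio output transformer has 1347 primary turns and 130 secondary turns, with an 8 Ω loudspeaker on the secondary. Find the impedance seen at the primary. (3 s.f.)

Z_p ≈ 859 Ω

Z_p = (N_p/N_s)² × Z_s = (1347/130)² × 8 = 859 Ω.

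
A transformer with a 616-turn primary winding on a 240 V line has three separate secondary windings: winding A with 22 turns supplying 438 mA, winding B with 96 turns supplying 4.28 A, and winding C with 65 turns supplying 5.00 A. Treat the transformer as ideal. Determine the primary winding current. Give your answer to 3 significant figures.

V_A = 240 × 22/616 = 8.5714 V; V_B = 240 × 96/616 = 37.403 V; V_C = 240 × 65/616 = 25.325 V.
P_out = V_A I_A + V_B I_B + V_C I_C = 8.5714×0.438 + 37.403×4.28 + 25.325×5.00 = 3.7543 + 160.08 + 126.62 = 290.46 W.
Ideal ⇒ P_in = P_out, so I_p = P_out/V_p = 290.46/240 = 1.21 A.

I_p ≈ 1.21 A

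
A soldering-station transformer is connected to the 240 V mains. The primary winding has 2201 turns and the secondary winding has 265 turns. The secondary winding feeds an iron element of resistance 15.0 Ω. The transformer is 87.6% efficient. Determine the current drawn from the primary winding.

I_p ≈ 0.265 A

V_s = 240 × 265/2201 = 28.896 V.
I_s = V_s/R = 28.896/15.0 = 1.9264 A.
P_out = V_s I_s = 28.896 × 1.9264 = 55.665 W.
P_in = P_out/η = 55.665/0.876 = 63.545 W.
I_p = P_in/V_p = 63.545/240 = 0.265 A.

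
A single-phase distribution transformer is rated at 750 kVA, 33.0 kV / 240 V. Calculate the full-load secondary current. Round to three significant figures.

I_s ≈ 3120 A

I_s = S/V_s = 750000/240 = 3120 A.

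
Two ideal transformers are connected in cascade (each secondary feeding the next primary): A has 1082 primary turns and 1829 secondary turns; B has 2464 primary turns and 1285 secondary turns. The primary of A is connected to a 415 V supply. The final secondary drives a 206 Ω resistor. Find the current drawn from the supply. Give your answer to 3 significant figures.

After A: V = 415.00 × 1829/1082 = 701.51 V.
After B: V = 701.51 × 1285/2464 = 365.84 V.
I_load = 365.84/206 = 1.7759 A, so P_out = 365.84 × 1.7759 = 649.72 W.
All ideal ⇒ P_in = P_out, so I_supply = 649.72/415 = 1.57 A.

I_supply ≈ 1.57 A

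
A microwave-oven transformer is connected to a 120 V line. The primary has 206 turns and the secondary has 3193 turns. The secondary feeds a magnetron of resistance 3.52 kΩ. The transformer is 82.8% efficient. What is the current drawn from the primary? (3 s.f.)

V_s = 120 × 3193/206 = 1860.0 V.
I_s = V_s/R = 1860.0/3520 = 0.52841 A.
P_out = V_s I_s = 1860.0 × 0.52841 = 982.84 W.
P_in = P_out/η = 982.84/0.828 = 1187.0 W.
I_p = P_in/V_p = 1187.0/120 = 9.89 A.

I_p ≈ 9.89 A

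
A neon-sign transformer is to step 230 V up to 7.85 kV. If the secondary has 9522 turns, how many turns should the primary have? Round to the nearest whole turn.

N_p = 279 turns

N_p/N_s = V_p/V_s, so N_p = 9522 × 230/7850 = 279.0 ≈ 279 turns.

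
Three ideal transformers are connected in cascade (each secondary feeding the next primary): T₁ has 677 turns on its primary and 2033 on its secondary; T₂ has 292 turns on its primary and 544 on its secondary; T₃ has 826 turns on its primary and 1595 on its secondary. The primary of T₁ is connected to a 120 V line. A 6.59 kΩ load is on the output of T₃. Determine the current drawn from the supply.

After T₁: V = 120.00 × 2033/677 = 360.35 V.
After T₂: V = 360.35 × 544/292 = 671.35 V.
After T₃: V = 671.35 × 1595/826 = 1296.4 V.
I_load = 1296.4/6590 = 0.19672 A, so P_out = 1296.4 × 0.19672 = 255.02 W.
All ideal ⇒ P_in = P_out, so I_supply = 255.02/120 = 2.13 A.

I_supply ≈ 2.13 A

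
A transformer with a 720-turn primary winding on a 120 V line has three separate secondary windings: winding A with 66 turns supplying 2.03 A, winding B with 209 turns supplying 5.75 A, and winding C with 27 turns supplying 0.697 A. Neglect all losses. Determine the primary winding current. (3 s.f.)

I_p ≈ 1.88 A

V_A = 120 × 66/720 = 11.000 V; V_B = 120 × 209/720 = 34.833 V; V_C = 120 × 27/720 = 4.5000 V.
P_out = V_A I_A + V_B I_B + V_C I_C = 11.000×2.03 + 34.833×5.75 + 4.5000×0.697 = 22.330 + 200.29 + 3.1365 = 225.76 W.
Ideal ⇒ P_in = P_out, so I_p = P_out/V_p = 225.76/120 = 1.88 A.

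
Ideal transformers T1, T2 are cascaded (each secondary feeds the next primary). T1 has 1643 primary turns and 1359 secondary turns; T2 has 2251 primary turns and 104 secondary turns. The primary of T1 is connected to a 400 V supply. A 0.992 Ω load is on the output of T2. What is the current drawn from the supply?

I_supply ≈ 0.589 A

After T1: V = 400.00 × 1359/1643 = 330.86 V.
After T2: V = 330.86 × 104/2251 = 15.286 V.
I_load = 15.286/0.992 = 15.409 A, so P_out = 15.286 × 15.409 = 235.55 W.
All ideal ⇒ P_in = P_out, so I_supply = 235.55/400 = 0.589 A.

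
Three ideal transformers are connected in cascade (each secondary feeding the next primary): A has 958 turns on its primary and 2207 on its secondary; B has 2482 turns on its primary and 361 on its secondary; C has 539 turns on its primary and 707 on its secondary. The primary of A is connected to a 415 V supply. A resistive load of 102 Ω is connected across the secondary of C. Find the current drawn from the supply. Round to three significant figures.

I_supply ≈ 0.786 A

After A: V = 415.00 × 2207/958 = 956.06 V.
After B: V = 956.06 × 361/2482 = 139.06 V.
After C: V = 139.06 × 707/539 = 182.40 V.
I_load = 182.40/102 = 1.7882 A, so P_out = 182.40 × 1.7882 = 326.17 W.
All ideal ⇒ P_in = P_out, so I_supply = 326.17/415 = 0.786 A.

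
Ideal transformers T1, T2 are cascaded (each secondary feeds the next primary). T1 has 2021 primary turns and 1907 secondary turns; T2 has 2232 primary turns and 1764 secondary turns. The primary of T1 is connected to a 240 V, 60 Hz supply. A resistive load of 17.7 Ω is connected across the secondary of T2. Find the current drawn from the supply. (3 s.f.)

Secondary of T1: V = 240.00 × 1907/2021 = 226.46 V.
Secondary of T2: V = 226.46 × 1764/2232 = 178.98 V.
I_load = 178.98/17.7 = 10.112 A, so P_out = 178.98 × 10.112 = 1809.8 W.
All ideal ⇒ P_in = P_out, so I_supply = 1809.8/240 = 7.54 A.

I_supply ≈ 7.54 A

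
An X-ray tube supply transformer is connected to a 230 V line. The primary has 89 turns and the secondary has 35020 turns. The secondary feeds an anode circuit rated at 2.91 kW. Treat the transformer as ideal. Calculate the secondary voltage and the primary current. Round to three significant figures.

V_s = V_p × N_s/N_p = 230 × 35020/89 = 90501 V.
I_s = P/V_s = 2910/90501 = 0.032154 A.
I_p = I_s × N_s/N_p = 0.032154 × 35020/89 = 12.7 A.

V_s ≈ 90500 V, I_p ≈ 12.7 A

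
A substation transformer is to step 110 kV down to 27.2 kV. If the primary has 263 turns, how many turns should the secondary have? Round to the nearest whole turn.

N_s = 65 turns

N_s/N_p = V_s/V_p, so N_s = 263 × 27200/110000 = 65.0 ≈ 65 turns.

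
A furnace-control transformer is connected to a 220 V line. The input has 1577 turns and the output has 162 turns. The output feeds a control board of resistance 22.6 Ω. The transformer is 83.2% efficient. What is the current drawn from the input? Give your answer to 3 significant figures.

I_in ≈ 0.123 A

V_out = 220 × 162/1577 = 22.600 V.
I_out = V_out/R = 22.600/22.6 = 0.99999 A.
P_out = V_out I_out = 22.600 × 0.99999 = 22.600 W.
P_in = P_out/η = 22.600/0.832 = 27.163 W.
I_in = P_in/V_in = 27.163/220 = 0.123 A.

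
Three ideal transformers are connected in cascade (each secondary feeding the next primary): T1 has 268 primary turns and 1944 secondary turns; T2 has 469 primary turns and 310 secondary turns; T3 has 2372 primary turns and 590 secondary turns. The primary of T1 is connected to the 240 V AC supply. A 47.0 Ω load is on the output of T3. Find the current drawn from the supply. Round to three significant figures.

I_supply ≈ 7.26 A

After T1: V = 240.00 × 1944/268 = 1740.9 V.
After T2: V = 1740.9 × 310/469 = 1150.7 V.
After T3: V = 1150.7 × 590/2372 = 286.22 V.
I_load = 286.22/47.0 = 6.0898 A, so P_out = 286.22 × 6.0898 = 1743.0 W.
All ideal ⇒ P_in = P_out, so I_supply = 1743.0/240 = 7.26 A.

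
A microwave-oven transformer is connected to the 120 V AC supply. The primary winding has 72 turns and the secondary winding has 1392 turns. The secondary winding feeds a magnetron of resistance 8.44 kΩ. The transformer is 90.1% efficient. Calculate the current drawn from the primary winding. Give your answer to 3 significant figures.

V_s = 120 × 1392/72 = 2320.0 V.
I_s = V_s/R = 2320.0/8440 = 0.27488 A.
P_out = V_s I_s = 2320.0 × 0.27488 = 637.73 W.
P_in = P_out/η = 637.73/0.901 = 707.80 W.
I_p = P_in/V_p = 707.80/120 = 5.90 A.

I_p ≈ 5.90 A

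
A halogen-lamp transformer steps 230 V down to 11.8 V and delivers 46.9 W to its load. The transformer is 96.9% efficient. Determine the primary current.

P_in = P_out/η = 46.9/0.969 = 48.400 W.
I_p = P_in/V_p = 48.400/230 = 0.210 A.

I_p ≈ 0.210 A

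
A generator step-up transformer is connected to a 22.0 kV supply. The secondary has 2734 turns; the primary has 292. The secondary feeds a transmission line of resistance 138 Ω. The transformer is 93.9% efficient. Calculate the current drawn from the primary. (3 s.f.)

I_p ≈ 14900 A

V_s = 22000 × 2734/292 = 205990 V.
I_s = V_s/R = 205990/138 = 1492.7 A.
P_out = V_s I_s = 205990 × 1492.7 = 3.0747×10^8 W.
P_in = P_out/η = 3.0747×10^8/0.939 = 3.2744×10^8 W.
I_p = P_in/V_p = 3.2744×10^8/22000 = 14900 A.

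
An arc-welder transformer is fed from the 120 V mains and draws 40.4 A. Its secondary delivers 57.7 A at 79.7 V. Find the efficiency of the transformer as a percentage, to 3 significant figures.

P_in = 120 × 40.4 = 4848.00 W.
P_out = 79.7 × 57.7 = 4598.69 W.
η = P_out/P_in = 4598.69/4848.00 = 0.949.

η ≈ 94.9%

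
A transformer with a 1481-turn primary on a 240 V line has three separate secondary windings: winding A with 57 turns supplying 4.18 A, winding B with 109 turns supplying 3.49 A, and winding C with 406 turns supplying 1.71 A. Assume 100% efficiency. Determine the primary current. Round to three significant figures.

V_A = 240 × 57/1481 = 9.2370 V; V_B = 240 × 109/1481 = 17.664 V; V_C = 240 × 406/1481 = 65.793 V.
P_out = V_A I_A + V_B I_B + V_C I_C = 9.2370×4.18 + 17.664×3.49 + 65.793×1.71 = 38.611 + 61.646 + 112.51 = 212.76 W.
Ideal ⇒ P_in = P_out, so I_p = P_out/V_p = 212.76/240 = 0.887 A.

I_p ≈ 0.887 A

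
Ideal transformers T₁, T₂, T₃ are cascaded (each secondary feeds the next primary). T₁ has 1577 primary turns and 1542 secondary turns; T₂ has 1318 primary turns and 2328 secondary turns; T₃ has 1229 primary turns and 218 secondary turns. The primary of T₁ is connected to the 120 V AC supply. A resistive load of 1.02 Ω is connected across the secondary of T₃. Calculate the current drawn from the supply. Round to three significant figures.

I_supply ≈ 11.0 A

After T₁: V = 120.00 × 1542/1577 = 117.34 V.
After T₂: V = 117.34 × 2328/1318 = 207.25 V.
After T₃: V = 207.25 × 218/1229 = 36.763 V.
I_load = 36.763/1.02 = 36.042 A, so P_out = 36.763 × 36.042 = 1325.0 W.
All ideal ⇒ P_in = P_out, so I_supply = 1325.0/120 = 11.0 A.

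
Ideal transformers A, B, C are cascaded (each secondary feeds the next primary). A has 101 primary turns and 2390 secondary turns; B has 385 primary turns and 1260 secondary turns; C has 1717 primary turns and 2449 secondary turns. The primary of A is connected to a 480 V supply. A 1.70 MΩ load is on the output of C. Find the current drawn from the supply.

Secondary of A: V = 480.00 × 2390/101 = 11358 V.
Secondary of B: V = 11358 × 1260/385 = 37173 V.
Secondary of C: V = 37173 × 2449/1717 = 53021 V.
I_load = 53021/(1.70×10^6) = 0.031189 A, so P_out = 53021 × 0.031189 = 1653.6 W.
All ideal ⇒ P_in = P_out, so I_supply = 1653.6/480 = 3.45 A.

I_supply ≈ 3.45 A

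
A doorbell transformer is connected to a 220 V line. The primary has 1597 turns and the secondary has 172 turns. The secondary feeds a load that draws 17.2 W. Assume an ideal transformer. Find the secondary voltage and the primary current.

V_s ≈ 23.7 V, I_p ≈ 0.0782 A

V_s = V_p × N_s/N_p = 220 × 172/1597 = 23.694 V.
I_s = P/V_s = 17.2/23.694 = 0.72591 A.
I_p = I_s × N_s/N_p = 0.72591 × 172/1597 = 0.0782 A.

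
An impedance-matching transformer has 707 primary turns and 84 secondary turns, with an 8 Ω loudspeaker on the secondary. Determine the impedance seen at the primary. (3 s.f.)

Z_p ≈ 567 Ω

Z_p = (N_p/N_s)² × Z_s = (707/84)² × 8 = 567 Ω.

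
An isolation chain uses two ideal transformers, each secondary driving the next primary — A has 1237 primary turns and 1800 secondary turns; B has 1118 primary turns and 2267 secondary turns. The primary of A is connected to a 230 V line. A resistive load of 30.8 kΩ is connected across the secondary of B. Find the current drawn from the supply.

I_supply ≈ 0.0650 A

Secondary of A: V = 230.00 × 1800/1237 = 334.68 V.
Secondary of B: V = 334.68 × 2267/1118 = 678.64 V.
I_load = 678.64/30800 = 0.022034 A, so P_out = 678.64 × 0.022034 = 14.953 W.
All ideal ⇒ P_in = P_out, so I_supply = 14.953/230 = 0.0650 A.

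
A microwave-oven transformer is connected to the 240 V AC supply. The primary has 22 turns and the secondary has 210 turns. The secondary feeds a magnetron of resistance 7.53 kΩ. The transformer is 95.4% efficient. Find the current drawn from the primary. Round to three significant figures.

V_s = 240 × 210/22 = 2290.9 V.
I_s = V_s/R = 2290.9/7530 = 0.30424 A.
P_out = V_s I_s = 2290.9 × 0.30424 = 696.98 W.
P_in = P_out/η = 696.98/0.954 = 730.59 W.
I_p = P_in/V_p = 730.59/240 = 3.04 A.

I_p ≈ 3.04 A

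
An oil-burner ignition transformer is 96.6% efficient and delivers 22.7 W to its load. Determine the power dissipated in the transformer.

P_in = P_out/η = 22.7/0.966 = 23.4990 W.
P_loss = P_in − P_out = 23.4990 − 22.7 = 0.799 W.

P_loss ≈ 0.799 W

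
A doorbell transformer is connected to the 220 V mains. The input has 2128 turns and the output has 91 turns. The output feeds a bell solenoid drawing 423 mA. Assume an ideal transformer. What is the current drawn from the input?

I_in ≈ 0.0181 A

For an ideal transformer I_in N_in = I_out N_out, so I_in = 0.423 × 91/2128 = 0.0181 A.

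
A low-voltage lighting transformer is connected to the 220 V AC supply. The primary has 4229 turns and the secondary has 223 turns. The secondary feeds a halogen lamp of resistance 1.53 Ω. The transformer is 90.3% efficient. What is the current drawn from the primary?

I_p ≈ 0.443 A

V_s = 220 × 223/4229 = 11.601 V.
I_s = V_s/R = 11.601/1.53 = 7.5823 A.
P_out = V_s I_s = 11.601 × 7.5823 = 87.961 W.
P_in = P_out/η = 87.961/0.903 = 97.409 W.
I_p = P_in/V_p = 97.409/220 = 0.443 A.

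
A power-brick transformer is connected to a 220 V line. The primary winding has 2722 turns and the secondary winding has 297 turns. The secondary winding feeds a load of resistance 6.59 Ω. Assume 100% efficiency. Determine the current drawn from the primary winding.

I_p ≈ 0.397 A

V_s = V_p × N_s/N_p = 220 × 297/2722 = 24.004 V.
I_s = V_s/R = 24.004/6.59 = 3.6426 A.
For an ideal transformer I_p N_p = I_s N_s, so I_p = 3.6426 × 297/2722 = 0.397 A.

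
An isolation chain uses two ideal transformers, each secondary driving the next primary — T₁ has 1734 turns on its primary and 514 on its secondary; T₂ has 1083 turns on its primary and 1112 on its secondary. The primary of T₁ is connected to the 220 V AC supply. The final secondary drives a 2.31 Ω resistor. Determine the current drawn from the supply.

After T₁: V = 220.00 × 514/1734 = 65.213 V.
After T₂: V = 65.213 × 1112/1083 = 66.960 V.
I_load = 66.960/2.31 = 28.987 A, so P_out = 66.960 × 28.987 = 1940.9 W.
All ideal ⇒ P_in = P_out, so I_supply = 1940.9/220 = 8.82 A.

I_supply ≈ 8.82 A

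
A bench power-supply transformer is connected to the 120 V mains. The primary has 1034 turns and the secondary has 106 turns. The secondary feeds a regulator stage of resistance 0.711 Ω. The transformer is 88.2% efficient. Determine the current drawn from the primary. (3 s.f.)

I_p ≈ 2.01 A

V_s = 120 × 106/1034 = 12.302 V.
I_s = V_s/R = 12.302/0.711 = 17.302 A.
P_out = V_s I_s = 12.302 × 17.302 = 212.85 W.
P_in = P_out/η = 212.85/0.882 = 241.32 W.
I_p = P_in/V_p = 241.32/120 = 2.01 A.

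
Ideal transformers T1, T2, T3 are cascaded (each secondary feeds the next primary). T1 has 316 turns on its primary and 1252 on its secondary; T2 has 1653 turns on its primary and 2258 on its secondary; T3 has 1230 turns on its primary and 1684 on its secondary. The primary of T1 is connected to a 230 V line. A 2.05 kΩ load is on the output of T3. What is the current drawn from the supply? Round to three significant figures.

I_supply ≈ 6.16 A

Secondary of T1: V = 230.00 × 1252/316 = 911.27 V.
Secondary of T2: V = 911.27 × 2258/1653 = 1244.8 V.
Secondary of T3: V = 1244.8 × 1684/1230 = 1704.2 V.
I_load = 1704.2/2050 = 0.83134 A, so P_out = 1704.2 × 0.83134 = 1416.8 W.
All ideal ⇒ P_in = P_out, so I_supply = 1416.8/230 = 6.16 A.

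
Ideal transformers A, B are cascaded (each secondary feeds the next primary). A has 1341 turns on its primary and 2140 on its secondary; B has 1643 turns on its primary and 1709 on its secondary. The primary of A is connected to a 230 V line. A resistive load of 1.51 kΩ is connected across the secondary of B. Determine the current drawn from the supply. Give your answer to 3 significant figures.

I_supply ≈ 0.420 A

After A: V = 230.00 × 2140/1341 = 367.04 V.
After B: V = 367.04 × 1709/1643 = 381.78 V.
I_load = 381.78/1510 = 0.25284 A, so P_out = 381.78 × 0.25284 = 96.529 W.
All ideal ⇒ P_in = P_out, so I_supply = 96.529/230 = 0.420 A.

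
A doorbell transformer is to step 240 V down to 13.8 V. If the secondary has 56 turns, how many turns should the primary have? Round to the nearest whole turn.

N_p/N_s = V_p/V_s, so N_p = 56 × 240/13.8 = 973.9 ≈ 974 turns.

N_p = 974 turns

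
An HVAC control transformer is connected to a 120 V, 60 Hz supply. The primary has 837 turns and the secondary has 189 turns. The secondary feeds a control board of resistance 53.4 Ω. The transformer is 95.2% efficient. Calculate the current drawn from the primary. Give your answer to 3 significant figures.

I_p ≈ 0.120 A

V_s = 120 × 189/837 = 27.097 V.
I_s = V_s/R = 27.097/53.4 = 0.50743 A.
P_out = V_s I_s = 27.097 × 0.50743 = 13.750 W.
P_in = P_out/η = 13.750/0.952 = 14.443 W.
I_p = P_in/V_p = 14.443/120 = 0.120 A.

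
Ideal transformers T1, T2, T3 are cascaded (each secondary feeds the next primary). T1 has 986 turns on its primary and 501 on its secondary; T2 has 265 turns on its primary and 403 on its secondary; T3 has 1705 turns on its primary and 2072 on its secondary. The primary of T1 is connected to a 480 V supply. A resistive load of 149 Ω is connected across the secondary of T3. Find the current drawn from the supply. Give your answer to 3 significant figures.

Secondary of T1: V = 480.00 × 501/986 = 243.89 V.
Secondary of T2: V = 243.89 × 403/265 = 370.90 V.
Secondary of T3: V = 370.90 × 2072/1705 = 450.74 V.
I_load = 450.74/149 = 3.0251 A, so P_out = 450.74 × 3.0251 = 1363.5 W.
All ideal ⇒ P_in = P_out, so I_supply = 1363.5/480 = 2.84 A.

I_supply ≈ 2.84 A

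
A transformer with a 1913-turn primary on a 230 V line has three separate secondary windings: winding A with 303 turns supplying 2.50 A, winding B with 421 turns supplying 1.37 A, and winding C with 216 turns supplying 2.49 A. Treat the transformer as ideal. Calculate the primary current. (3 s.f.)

V_A = 230 × 303/1913 = 36.430 V; V_B = 230 × 421/1913 = 50.617 V; V_C = 230 × 216/1913 = 25.970 V.
P_out = V_A I_A + V_B I_B + V_C I_C = 36.430×2.50 + 50.617×1.37 + 25.970×2.49 = 91.074 + 69.345 + 64.665 = 225.08 W.
Ideal ⇒ P_in = P_out, so I_p = P_out/V_p = 225.08/230 = 0.979 A.

I_p ≈ 0.979 A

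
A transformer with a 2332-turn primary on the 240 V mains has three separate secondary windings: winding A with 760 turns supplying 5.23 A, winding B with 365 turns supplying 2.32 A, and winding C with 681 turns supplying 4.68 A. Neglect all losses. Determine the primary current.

V_A = 240 × 760/2332 = 78.216 V; V_B = 240 × 365/2332 = 37.564 V; V_C = 240 × 681/2332 = 70.086 V.
P_out = V_A I_A + V_B I_B + V_C I_C = 78.216×5.23 + 37.564×2.32 + 70.086×4.68 = 409.07 + 87.149 + 328.00 = 824.22 W.
Ideal ⇒ P_in = P_out, so I_p = P_out/V_p = 824.22/240 = 3.43 A.

I_p ≈ 3.43 A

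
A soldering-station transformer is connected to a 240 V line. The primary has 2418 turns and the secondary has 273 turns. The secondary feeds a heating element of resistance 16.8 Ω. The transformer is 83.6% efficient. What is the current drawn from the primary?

V_s = 240 × 273/2418 = 27.097 V.
I_s = V_s/R = 27.097/16.8 = 1.6129 A.
P_out = V_s I_s = 27.097 × 1.6129 = 43.704 W.
P_in = P_out/η = 43.704/0.836 = 52.278 W.
I_p = P_in/V_p = 52.278/240 = 0.218 A.

I_p ≈ 0.218 A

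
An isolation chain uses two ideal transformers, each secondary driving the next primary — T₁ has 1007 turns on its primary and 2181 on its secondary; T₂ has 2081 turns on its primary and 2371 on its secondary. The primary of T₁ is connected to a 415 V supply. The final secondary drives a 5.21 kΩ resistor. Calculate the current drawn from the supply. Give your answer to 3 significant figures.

Secondary of T₁: V = 415.00 × 2181/1007 = 898.82 V.
Secondary of T₂: V = 898.82 × 2371/2081 = 1024.1 V.
I_load = 1024.1/5210 = 0.19656 A, so P_out = 1024.1 × 0.19656 = 201.29 W.
All ideal ⇒ P_in = P_out, so I_supply = 201.29/415 = 0.485 A.

I_supply ≈ 0.485 A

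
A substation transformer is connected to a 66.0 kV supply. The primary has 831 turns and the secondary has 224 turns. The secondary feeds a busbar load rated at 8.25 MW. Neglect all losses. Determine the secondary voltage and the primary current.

V_s = V_p × N_s/N_p = 66000 × 224/831 = 17791 V.
I_s = P/V_s = 8.25×10^6/17791 = 463.73 A.
I_p = I_s × N_s/N_p = 463.73 × 224/831 = 125 A.

V_s ≈ 17800 V, I_p ≈ 125 A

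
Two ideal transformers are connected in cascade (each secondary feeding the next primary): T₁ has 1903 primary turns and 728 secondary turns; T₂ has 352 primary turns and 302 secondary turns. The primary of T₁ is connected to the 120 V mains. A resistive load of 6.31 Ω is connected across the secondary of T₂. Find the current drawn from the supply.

I_supply ≈ 2.05 A

After T₁: V = 120.00 × 728/1903 = 45.906 V.
After T₂: V = 45.906 × 302/352 = 39.386 V.
I_load = 39.386/6.31 = 6.2418 A, so P_out = 39.386 × 6.2418 = 245.84 W.
All ideal ⇒ P_in = P_out, so I_supply = 245.84/120 = 2.05 A.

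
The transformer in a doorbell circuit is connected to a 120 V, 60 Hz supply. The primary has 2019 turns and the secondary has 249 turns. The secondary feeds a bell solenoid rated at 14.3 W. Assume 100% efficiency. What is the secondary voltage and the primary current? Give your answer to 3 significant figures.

V_s = V_p × N_s/N_p = 120 × 249/2019 = 14.799 V.
I_s = P/V_s = 14.3/14.799 = 0.96626 A.
I_p = I_s × N_s/N_p = 0.96626 × 249/2019 = 0.119 A.

V_s ≈ 14.8 V, I_p ≈ 0.119 A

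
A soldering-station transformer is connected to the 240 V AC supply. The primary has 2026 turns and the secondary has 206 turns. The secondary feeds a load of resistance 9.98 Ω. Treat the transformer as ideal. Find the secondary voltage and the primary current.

V_s = V_p × N_s/N_p = 240 × 206/2026 = 24.403 V.
I_s = V_s/R = 24.403/9.98 = 2.4452 A.
I_p = I_s × N_s/N_p = 2.4452 × 206/2026 = 0.249 A.

V_s ≈ 24.4 V, I_p ≈ 0.249 A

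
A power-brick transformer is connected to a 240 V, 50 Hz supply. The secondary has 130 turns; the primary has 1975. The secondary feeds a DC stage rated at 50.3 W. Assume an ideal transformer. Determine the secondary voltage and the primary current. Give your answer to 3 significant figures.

V_s ≈ 15.8 V, I_p ≈ 0.210 A

V_s = V_p × N_s/N_p = 240 × 130/1975 = 15.797 V.
I_s = P/V_s = 50.3/15.797 = 3.1841 A.
I_p = I_s × N_s/N_p = 3.1841 × 130/1975 = 0.210 A.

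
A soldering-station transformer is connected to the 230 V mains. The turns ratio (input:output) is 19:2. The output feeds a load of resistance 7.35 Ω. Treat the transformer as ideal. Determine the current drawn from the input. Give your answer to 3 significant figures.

I_in ≈ 0.347 A

V_out = V_in × N_out/N_in = 230 × 2/19 = 24.211 V.
I_out = V_out/R = 24.211/7.35 = 3.2939 A.
For an ideal transformer I_in N_in = I_out N_out, so I_in = 3.2939 × 2/19 = 0.347 A.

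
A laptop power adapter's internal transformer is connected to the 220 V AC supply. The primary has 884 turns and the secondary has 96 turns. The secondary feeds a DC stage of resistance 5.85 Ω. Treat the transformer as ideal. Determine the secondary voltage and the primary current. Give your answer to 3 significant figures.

V_s = V_p × N_s/N_p = 220 × 96/884 = 23.891 V.
I_s = V_s/R = 23.891/5.85 = 4.0840 A.
I_p = I_s × N_s/N_p = 4.0840 × 96/884 = 0.444 A.

V_s ≈ 23.9 V, I_p ≈ 0.444 A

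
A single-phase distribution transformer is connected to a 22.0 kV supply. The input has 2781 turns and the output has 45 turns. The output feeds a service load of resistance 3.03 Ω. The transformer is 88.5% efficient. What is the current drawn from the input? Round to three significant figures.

V_out = 22000 × 45/2781 = 355.99 V.
I_out = V_out/R = 355.99/3.03 = 117.49 A.
P_out = V_out I_out = 355.99 × 117.49 = 41824 W.
P_in = P_out/η = 41824/0.885 = 47259 W.
I_in = P_in/V_in = 47259/22000 = 2.15 A.

I_in ≈ 2.15 A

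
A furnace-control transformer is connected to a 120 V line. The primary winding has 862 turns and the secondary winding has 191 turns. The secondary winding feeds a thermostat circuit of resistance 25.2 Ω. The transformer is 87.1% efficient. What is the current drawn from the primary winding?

V_s = 120 × 191/862 = 26.589 V.
I_s = V_s/R = 26.589/25.2 = 1.0551 A.
P_out = V_s I_s = 26.589 × 1.0551 = 28.055 W.
P_in = P_out/η = 28.055/0.871 = 32.210 W.
I_p = P_in/V_p = 32.210/120 = 0.268 A.

I_p ≈ 0.268 A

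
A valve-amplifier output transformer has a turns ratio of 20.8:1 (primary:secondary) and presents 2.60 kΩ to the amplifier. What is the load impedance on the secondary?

Z_s = Z_p/(N_p/N_s)² = 2600/20.8² = 6.01 Ω.

Z_s ≈ 6.01 Ω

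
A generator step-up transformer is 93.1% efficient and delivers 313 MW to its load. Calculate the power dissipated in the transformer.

P_loss ≈ 2.32×10^7 W

P_in = P_out/η = 3.13×10^8/0.931 = 3.36198×10^8 W.
P_loss = P_in − P_out = 3.36198×10^8 − 3.13×10^8 = 2.32×10^7 W.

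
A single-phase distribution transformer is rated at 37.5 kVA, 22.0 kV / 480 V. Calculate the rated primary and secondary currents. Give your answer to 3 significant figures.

I_p = S/V_p = 37500/22000 = 1.70 A.
I_s = S/V_s = 37500/480 = 78.1 A.

I_p ≈ 1.70 A, I_s ≈ 78.1 A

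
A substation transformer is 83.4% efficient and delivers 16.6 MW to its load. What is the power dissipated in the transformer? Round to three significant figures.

P_loss ≈ 3.30×10^6 W

P_in = P_out/η = 1.66×10^7/0.834 = 1.99041×10^7 W.
P_loss = P_in − P_out = 1.99041×10^7 − 1.66×10^7 = 3.30×10^6 W.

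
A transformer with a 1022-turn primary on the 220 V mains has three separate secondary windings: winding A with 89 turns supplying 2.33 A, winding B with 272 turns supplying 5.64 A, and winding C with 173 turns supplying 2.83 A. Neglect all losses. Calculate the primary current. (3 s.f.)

V_A = 220 × 89/1022 = 19.159 V; V_B = 220 × 272/1022 = 58.552 V; V_C = 220 × 173/1022 = 37.241 V.
P_out = V_A I_A + V_B I_B + V_C I_C = 19.159×2.33 + 58.552×5.64 + 37.241×2.83 = 44.639 + 330.23 + 105.39 = 480.26 W.
Ideal ⇒ P_in = P_out, so I_p = P_out/V_p = 480.26/220 = 2.18 A.

I_p ≈ 2.18 A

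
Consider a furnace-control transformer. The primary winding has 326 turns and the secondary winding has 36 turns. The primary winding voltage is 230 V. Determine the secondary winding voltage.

V_s ≈ 25.4 V

V_s/V_p = N_s/N_p, so V_s = 230 × 36/326 = 25.4 V.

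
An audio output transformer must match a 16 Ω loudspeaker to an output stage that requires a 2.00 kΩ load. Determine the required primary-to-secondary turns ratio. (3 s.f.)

Z_p/Z_s = (N_p/N_s)², so N_p/N_s = √(2000/16) = √125 = 11.2.

N_p/N_s ≈ 11.2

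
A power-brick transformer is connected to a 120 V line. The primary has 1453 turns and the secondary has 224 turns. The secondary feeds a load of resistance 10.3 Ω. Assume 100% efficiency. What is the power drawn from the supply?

V_s = V_p × N_s/N_p = 120 × 224/1453 = 18.500 V.
I_s = V_s/R = 18.500/10.3 = 1.7961 A.
I_p = I_s × N_s/N_p = 1.7961 × 224/1453 = 0.27689 A.
P = V_p I_p = 120 × 0.27689 = 33.2 W.

P ≈ 33.2 W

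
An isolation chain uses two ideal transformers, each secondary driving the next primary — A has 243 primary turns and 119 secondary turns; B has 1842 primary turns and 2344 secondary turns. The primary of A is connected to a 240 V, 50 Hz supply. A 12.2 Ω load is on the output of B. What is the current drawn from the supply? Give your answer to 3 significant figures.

I_supply ≈ 7.64 A

After A: V = 240.00 × 119/243 = 117.53 V.
After B: V = 117.53 × 2344/1842 = 149.56 V.
I_load = 149.56/12.2 = 12.259 A, so P_out = 149.56 × 12.259 = 1833.5 W.
All ideal ⇒ P_in = P_out, so I_supply = 1833.5/240 = 7.64 A.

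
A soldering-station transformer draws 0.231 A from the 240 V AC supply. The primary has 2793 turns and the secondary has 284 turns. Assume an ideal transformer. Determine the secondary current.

I_s ≈ 2.27 A

I_s/I_p = N_p/N_s, so I_s = 0.231 × 2793/284 = 2.27 A.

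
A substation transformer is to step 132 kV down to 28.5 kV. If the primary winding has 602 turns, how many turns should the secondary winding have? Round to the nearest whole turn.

N_s = 130 turns

N_s/N_p = V_s/V_p, so N_s = 602 × 28500/132000 = 130.0 ≈ 130 turns.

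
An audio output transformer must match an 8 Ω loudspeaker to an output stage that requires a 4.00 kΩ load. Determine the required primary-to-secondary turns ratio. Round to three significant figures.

N_p/N_s ≈ 22.4

Z_p/Z_s = (N_p/N_s)², so N_p/N_s = √(4000/8) = √500 = 22.4.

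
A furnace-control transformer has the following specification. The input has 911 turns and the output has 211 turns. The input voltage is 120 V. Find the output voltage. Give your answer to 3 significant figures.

V_out ≈ 27.8 V

V_out/V_in = N_out/N_in, so V_out = 120 × 211/911 = 27.8 V.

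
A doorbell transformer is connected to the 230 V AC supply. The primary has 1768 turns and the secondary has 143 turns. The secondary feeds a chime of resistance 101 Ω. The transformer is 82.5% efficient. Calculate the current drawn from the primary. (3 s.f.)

I_p ≈ 0.0181 A

V_s = 230 × 143/1768 = 18.603 V.
I_s = V_s/R = 18.603/101 = 0.18419 A.
P_out = V_s I_s = 18.603 × 0.18419 = 3.4264 W.
P_in = P_out/η = 3.4264/0.825 = 4.1532 W.
I_p = P_in/V_p = 4.1532/230 = 0.0181 A.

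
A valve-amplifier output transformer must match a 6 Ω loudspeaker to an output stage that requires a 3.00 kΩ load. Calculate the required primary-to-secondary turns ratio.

Z_p/Z_s = (N_p/N_s)², so N_p/N_s = √(3000/6) = √500 = 22.4.

N_p/N_s ≈ 22.4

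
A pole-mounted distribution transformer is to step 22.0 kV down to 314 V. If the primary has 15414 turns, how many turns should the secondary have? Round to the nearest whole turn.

N_s/N_p = V_s/V_p, so N_s = 15414 × 314/22000 = 220.0 ≈ 220 turns.

N_s = 220 turns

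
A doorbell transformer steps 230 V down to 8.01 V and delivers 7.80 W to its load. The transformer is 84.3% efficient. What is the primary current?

I_p ≈ 0.0402 A

P_in = P_out/η = 7.80/0.843 = 9.2527 W.
I_p = P_in/V_p = 9.2527/230 = 0.0402 A.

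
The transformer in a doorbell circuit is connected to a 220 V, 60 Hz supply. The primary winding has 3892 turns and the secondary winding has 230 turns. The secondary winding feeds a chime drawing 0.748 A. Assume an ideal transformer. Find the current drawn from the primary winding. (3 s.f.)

I_p ≈ 0.0442 A

For an ideal transformer I_p N_p = I_s N_s, so I_p = 0.748 × 230/3892 = 0.0442 A.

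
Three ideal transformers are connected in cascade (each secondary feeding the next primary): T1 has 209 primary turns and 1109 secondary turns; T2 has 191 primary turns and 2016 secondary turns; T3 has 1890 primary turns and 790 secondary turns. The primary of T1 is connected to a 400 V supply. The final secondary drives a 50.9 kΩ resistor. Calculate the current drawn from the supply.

Secondary of T1: V = 400.00 × 1109/209 = 2122.5 V.
Secondary of T2: V = 2122.5 × 2016/191 = 22403 V.
Secondary of T3: V = 22403 × 790/1890 = 9364.1 V.
I_load = 9364.1/50900 = 0.18397 A, so P_out = 9364.1 × 0.18397 = 1722.7 W.
All ideal ⇒ P_in = P_out, so I_supply = 1722.7/400 = 4.31 A.

I_supply ≈ 4.31 A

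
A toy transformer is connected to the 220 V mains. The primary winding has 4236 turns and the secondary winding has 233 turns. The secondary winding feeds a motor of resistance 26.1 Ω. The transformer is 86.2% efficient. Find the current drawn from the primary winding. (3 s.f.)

I_p ≈ 0.0296 A

V_s = 220 × 233/4236 = 12.101 V.
I_s = V_s/R = 12.101/26.1 = 0.46364 A.
P_out = V_s I_s = 12.101 × 0.46364 = 5.6105 W.
P_in = P_out/η = 5.6105/0.862 = 6.5087 W.
I_p = P_in/V_p = 6.5087/220 = 0.0296 A.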